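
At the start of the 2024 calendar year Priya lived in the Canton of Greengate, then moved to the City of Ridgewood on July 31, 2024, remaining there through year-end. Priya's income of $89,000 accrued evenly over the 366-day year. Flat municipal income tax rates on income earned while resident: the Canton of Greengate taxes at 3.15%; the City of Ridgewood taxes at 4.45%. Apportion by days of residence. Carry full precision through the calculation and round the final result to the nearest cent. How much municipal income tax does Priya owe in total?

The Canton of Greengate, January 1 – July 30, 2024: 212 days → $89,000 × 3.15% × 212/366 = $1,623.8852
The City of Ridgewood, July 31 – December 31, 2024: 154 days → $89,000 × 4.45% × 154/366 = $1,666.4399
Total = $3,290.3251

$3,290.33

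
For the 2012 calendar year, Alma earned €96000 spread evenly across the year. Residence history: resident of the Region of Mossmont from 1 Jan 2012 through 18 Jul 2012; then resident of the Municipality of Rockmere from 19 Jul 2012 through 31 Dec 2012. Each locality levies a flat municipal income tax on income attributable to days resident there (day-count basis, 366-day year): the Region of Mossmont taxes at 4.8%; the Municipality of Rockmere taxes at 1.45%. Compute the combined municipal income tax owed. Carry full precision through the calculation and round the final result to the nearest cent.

€3149.38

The Region of Mossmont, 1 Jan – 18 Jul 2012: 200 days → €96000 × 4.8% × 200/366 = €2518.0328
The Municipality of Rockmere, 19 Jul – 31 Dec 2012: 166 days → €96000 × 1.45% × 166/366 = €631.3443
Total = €3149.3770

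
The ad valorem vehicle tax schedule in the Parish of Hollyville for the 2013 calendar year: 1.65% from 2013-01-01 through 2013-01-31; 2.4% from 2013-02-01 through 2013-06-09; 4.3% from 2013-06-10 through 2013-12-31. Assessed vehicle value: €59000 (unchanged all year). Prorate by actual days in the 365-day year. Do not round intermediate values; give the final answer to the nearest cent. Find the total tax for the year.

€2008.02

2013-01-01 to 2013-01-31: 31 days at 1.65% → €59000 × 1.65% × 31/365 = €82.6808
2013-02-01 to 2013-06-09: 129 days at 2.4% → €59000 × 2.4% × 129/365 = €500.4493
2013-06-10 to 2013-12-31: 205 days at 4.3% → €59000 × 4.3% × 205/365 = €1424.8904
Total = €2008.0205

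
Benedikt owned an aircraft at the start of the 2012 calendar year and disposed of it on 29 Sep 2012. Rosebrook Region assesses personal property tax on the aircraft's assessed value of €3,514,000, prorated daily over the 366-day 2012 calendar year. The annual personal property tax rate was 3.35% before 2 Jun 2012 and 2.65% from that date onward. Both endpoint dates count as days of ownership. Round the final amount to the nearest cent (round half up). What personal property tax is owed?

1 Jan – 1 Jun 2012: 153 days at 3.35% → €3,514,000 × 3.35% × 153/366 = €49,210.4016
2 Jun – 29 Sep 2012: 120 days at 2.65% → €3,514,000 × 2.65% × 120/366 = €30,531.4754
Total = €79,741.8770

€79,741.88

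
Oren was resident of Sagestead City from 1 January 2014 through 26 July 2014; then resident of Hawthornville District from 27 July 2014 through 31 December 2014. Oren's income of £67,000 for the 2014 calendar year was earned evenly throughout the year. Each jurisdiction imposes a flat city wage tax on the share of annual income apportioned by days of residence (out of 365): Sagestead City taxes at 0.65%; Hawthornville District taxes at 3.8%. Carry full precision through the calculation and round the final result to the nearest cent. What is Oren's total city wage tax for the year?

£1,349.09

Sagestead City, 1 January – 26 July 2014: 207 days → £67,000 × 0.65% × 207/365 = £246.9822
Hawthornville District, 27 July – 31 December 2014: 158 days → £67,000 × 3.8% × 158/365 = £1,102.1041
Total = £1,349.0863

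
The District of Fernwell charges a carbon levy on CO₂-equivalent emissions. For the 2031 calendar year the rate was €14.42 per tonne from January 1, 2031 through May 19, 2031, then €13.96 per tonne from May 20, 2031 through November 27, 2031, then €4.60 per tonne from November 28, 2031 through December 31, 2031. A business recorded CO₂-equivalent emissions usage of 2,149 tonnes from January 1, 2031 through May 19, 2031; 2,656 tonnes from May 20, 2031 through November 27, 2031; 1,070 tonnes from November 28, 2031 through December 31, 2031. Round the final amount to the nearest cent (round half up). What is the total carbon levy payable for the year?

€72988.34

January 1 – May 19, 2031: 2,149 tonnes at €14.42/tonne → €30988.58
May 20 – November 27, 2031: 2,656 tonnes at €13.96/tonne → €37077.76
November 28 – December 31, 2031: 1,070 tonnes at €4.60/tonne → €4922.00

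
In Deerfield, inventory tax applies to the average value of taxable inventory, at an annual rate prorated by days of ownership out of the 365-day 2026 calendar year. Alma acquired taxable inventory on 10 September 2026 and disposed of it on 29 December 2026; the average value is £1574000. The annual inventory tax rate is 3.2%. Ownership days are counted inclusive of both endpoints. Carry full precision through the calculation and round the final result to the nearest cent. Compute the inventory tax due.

£15317.39

Days held (10 September – 29 December 2026): 111 out of 365
Tax = £1574000 × 3.2% × 111/365 = £15317.3918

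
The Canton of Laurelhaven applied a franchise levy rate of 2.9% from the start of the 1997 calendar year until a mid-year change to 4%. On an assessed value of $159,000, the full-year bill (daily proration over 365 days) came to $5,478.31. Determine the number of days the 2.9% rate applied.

184 days

Let d = days at the first rate; then 365 − d days at the second rate.
$159,000 × [2.9%·d + 4%·(365−d)] / 365 = $5,478.31
Solving gives d = 184, so the new rate took effect on 4 July 1997.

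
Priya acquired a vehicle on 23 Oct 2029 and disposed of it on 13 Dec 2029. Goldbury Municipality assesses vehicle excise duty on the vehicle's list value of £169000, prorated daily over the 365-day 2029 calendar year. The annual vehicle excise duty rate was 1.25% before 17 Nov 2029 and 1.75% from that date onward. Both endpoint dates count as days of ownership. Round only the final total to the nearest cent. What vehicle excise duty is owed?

23 Oct – 16 Nov 2029: 25 days at 1.25% → £169000 × 1.25% × 25/365 = £144.6918
17 Nov – 13 Dec 2029: 27 days at 1.75% → £169000 × 1.75% × 27/365 = £218.7740
Total = £363.4658

£363.47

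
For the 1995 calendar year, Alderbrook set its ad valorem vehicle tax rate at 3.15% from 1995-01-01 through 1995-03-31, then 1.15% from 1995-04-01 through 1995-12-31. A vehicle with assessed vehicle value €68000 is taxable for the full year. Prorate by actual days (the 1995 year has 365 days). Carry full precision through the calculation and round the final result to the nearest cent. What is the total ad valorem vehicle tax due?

€1117.34

1995-01-01 to 1995-03-31: 90 days at 3.15% → €68000 × 3.15% × 90/365 = €528.1644
1995-04-01 to 1995-12-31: 275 days at 1.15% → €68000 × 1.15% × 275/365 = €589.1781
Total = €1117.3425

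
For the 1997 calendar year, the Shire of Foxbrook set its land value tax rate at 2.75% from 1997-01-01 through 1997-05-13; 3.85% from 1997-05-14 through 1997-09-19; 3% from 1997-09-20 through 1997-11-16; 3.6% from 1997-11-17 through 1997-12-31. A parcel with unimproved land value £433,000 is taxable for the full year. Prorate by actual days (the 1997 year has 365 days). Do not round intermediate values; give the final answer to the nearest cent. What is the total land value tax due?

1997-01-01 to 1997-05-13: 133 days at 2.75% → £433,000 × 2.75% × 133/365 = £4,338.8973
1997-05-14 to 1997-09-19: 129 days at 3.85% → £433,000 × 3.85% × 129/365 = £5,891.7658
1997-09-20 to 1997-11-16: 58 days at 3% → £433,000 × 3% × 58/365 = £2,064.1644
1997-11-17 to 1997-12-31: 45 days at 3.6% → £433,000 × 3.6% × 45/365 = £1,921.8082
Total = £14,216.6356

£14,216.64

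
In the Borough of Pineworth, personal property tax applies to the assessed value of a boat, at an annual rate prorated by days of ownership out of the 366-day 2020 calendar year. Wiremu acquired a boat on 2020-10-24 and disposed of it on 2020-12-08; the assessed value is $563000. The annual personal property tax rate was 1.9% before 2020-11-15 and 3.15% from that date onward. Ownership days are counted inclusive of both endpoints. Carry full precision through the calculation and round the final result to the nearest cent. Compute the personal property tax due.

2020-10-24 to 2020-11-14: 22 days at 1.9% → $563000 × 1.9% × 22/366 = $642.9891
2020-11-15 to 2020-12-08: 24 days at 3.15% → $563000 × 3.15% × 24/366 = $1162.9180
Total = $1805.9071

$1805.91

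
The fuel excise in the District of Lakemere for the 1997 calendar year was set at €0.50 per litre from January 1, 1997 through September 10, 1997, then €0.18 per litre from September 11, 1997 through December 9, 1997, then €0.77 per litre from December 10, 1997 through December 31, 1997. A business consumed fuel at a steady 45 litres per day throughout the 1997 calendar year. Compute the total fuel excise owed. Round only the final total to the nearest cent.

€7183.80

January 1 – September 10, 1997: 253 days × 45 litres/day = 11,385 litres at €0.50/litre → €5692.50
September 11 – December 9, 1997: 90 days × 45 litres/day = 4,050 litres at €0.18/litre → €729.00
December 10 – December 31, 1997: 22 days × 45 litres/day = 990 litres at €0.77/litre → €762.30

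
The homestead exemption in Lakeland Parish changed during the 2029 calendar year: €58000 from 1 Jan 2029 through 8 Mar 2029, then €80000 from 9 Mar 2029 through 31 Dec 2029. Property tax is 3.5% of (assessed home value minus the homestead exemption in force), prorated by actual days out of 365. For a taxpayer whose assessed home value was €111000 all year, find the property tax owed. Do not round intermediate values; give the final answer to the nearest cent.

€1226.34

1 Jan – 8 Mar 2029: 67 days, exemption €58000 → (€111000 − €58000) × 3.5% × 67/365 = €340.5068
9 Mar – 31 Dec 2029: 298 days, exemption €80000 → (€111000 − €80000) × 3.5% × 298/365 = €885.8356
Total = €1226.3425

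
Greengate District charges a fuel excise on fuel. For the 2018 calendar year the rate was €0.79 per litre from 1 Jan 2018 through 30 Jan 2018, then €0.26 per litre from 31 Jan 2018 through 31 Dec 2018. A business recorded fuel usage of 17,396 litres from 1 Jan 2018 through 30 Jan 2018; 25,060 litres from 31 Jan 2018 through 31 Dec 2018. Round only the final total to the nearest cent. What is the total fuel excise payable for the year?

€20,258.44

1 Jan – 30 Jan 2018: 17,396 litres at €0.79/litre → €13,742.84
31 Jan – 31 Dec 2018: 25,060 litres at €0.26/litre → €6,515.60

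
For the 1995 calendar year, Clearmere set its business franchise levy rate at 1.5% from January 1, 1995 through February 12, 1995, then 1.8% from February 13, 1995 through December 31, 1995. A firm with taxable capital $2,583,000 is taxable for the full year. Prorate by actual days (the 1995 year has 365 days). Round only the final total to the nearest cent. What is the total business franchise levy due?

$45,581.10

January 1 – February 12, 1995: 43 days at 1.5% → $2,583,000 × 1.5% × 43/365 = $4,564.4795
February 13 – December 31, 1995: 322 days at 1.8% → $2,583,000 × 1.8% × 322/365 = $41,016.6247
Total = $45,581.1041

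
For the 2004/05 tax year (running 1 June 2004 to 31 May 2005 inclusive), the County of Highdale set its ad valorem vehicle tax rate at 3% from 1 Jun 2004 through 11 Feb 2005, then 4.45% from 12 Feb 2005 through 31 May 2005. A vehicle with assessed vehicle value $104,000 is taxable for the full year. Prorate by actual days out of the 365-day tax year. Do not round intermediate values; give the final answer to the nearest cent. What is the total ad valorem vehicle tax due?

$3,570.33

1 Jun 2004 – 11 Feb 2005: 256 days at 3% → $104,000 × 3% × 256/365 = $2,188.2740
12 Feb – 31 May 2005: 109 days at 4.45% → $104,000 × 4.45% × 109/365 = $1,382.0603
Total = $3,570.3342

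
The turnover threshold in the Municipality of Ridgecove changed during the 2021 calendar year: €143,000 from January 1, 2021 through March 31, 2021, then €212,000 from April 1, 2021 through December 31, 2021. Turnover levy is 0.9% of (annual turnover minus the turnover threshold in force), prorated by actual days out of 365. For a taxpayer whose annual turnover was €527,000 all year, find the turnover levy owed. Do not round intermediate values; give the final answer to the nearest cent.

January 1 – March 31, 2021: 90 days, exemption €143,000 → (€527,000 − €143,000) × 0.9% × 90/365 = €852.1644
April 1 – December 31, 2021: 275 days, exemption €212,000 → (€527,000 − €212,000) × 0.9% × 275/365 = €2,135.9589
Total = €2,988.1233

€2,988.12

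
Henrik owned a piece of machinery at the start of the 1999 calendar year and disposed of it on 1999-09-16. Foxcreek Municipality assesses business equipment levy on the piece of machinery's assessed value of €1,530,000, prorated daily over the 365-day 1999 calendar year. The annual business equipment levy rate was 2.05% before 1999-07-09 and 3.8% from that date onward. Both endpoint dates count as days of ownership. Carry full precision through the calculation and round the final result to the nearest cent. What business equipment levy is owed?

€27,391.19

1999-01-01 to 1999-07-08: 189 days at 2.05% → €1,530,000 × 2.05% × 189/365 = €16,241.0548
1999-07-09 to 1999-09-16: 70 days at 3.8% → €1,530,000 × 3.8% × 70/365 = €11,150.1370
Total = €27,391.1918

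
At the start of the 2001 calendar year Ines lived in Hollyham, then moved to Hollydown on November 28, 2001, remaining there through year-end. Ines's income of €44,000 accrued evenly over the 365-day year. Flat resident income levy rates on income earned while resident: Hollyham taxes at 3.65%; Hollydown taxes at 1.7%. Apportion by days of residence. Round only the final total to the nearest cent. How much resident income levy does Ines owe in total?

€1,526.08

Hollyham, January 1 – November 27, 2001: 331 days → €44,000 × 3.65% × 331/365 = €1,456.4000
Hollydown, November 28 – December 31, 2001: 34 days → €44,000 × 1.7% × 34/365 = €69.6767
Total = €1,526.0767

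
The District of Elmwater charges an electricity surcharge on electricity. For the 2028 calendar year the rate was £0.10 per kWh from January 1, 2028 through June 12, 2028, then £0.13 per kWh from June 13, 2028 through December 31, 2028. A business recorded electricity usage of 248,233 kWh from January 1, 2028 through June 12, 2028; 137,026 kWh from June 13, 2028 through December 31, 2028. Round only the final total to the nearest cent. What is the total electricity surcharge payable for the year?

£42,636.68

January 1 – June 12, 2028: 248,233 kWh at £0.10/kWh → £24,823.30
June 13 – December 31, 2028: 137,026 kWh at £0.13/kWh → £17,813.38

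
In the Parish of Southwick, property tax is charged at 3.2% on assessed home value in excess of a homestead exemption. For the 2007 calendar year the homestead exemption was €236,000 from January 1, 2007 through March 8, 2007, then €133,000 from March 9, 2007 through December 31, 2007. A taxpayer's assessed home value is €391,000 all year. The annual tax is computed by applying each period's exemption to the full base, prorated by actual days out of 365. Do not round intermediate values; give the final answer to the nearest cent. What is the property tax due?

€7,650.98

January 1 – March 8, 2007: 67 days, exemption €236,000 → (€391,000 − €236,000) × 3.2% × 67/365 = €910.4658
March 9 – December 31, 2007: 298 days, exemption €133,000 → (€391,000 − €133,000) × 3.2% × 298/365 = €6,740.5151
Total = €7,650.9808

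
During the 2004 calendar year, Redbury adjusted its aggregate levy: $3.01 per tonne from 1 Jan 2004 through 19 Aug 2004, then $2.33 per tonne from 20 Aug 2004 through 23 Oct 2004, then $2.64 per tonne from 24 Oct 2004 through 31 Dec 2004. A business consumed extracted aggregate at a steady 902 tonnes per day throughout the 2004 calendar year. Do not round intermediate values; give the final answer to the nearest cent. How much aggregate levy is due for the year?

1 Jan – 19 Aug 2004: 232 days × 902 tonnes/day = 209,264 tonnes at $3.01/tonne → $629,884.64
20 Aug – 23 Oct 2004: 65 days × 902 tonnes/day = 58,630 tonnes at $2.33/tonne → $136,607.90
24 Oct – 31 Dec 2004: 69 days × 902 tonnes/day = 62,238 tonnes at $2.64/tonne → $164,308.32

$930,800.86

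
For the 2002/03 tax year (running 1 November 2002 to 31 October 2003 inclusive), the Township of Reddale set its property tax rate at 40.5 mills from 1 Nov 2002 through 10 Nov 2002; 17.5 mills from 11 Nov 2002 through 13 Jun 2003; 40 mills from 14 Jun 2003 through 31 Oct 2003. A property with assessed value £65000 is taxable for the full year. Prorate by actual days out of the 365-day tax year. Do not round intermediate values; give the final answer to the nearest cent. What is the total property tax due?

1 Nov – 10 Nov 2002: 10 days at 40.5 mills → £65000 × 4.05% × 10/365 = £72.1233
11 Nov 2002 – 13 Jun 2003: 215 days at 17.5 mills → £65000 × 1.75% × 215/365 = £670.0342
14 Jun – 31 Oct 2003: 140 days at 40 mills → £65000 × 4% × 140/365 = £997.2603
Total = £1739.4178

£1739.42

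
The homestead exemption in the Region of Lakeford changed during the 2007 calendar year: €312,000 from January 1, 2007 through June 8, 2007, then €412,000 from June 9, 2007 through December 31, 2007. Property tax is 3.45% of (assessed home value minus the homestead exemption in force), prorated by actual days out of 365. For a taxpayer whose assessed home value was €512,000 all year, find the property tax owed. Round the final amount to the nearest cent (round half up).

€4,952.88

January 1 – June 8, 2007: 159 days, exemption €312,000 → (€512,000 − €312,000) × 3.45% × 159/365 = €3,005.7534
June 9 – December 31, 2007: 206 days, exemption €412,000 → (€512,000 − €412,000) × 3.45% × 206/365 = €1,947.1233
Total = €4,952.8767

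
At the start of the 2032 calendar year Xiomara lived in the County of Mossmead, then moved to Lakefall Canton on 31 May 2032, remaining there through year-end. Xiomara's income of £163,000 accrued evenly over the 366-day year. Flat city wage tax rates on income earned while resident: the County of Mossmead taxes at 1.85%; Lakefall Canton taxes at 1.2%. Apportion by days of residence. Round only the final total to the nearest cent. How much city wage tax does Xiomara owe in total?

£2,393.12

The County of Mossmead, 1 January – 30 May 2032: 151 days → £163,000 × 1.85% × 151/366 = £1,244.0997
Lakefall Canton, 31 May – 31 December 2032: 215 days → £163,000 × 1.2% × 215/366 = £1,149.0164
Total = £2,393.1161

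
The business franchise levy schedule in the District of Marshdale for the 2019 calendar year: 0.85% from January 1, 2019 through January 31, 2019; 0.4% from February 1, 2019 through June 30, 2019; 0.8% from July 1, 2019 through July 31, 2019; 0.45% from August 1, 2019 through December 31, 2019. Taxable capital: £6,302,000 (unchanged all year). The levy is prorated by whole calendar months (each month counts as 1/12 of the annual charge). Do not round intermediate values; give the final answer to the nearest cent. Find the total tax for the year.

£30,984.83

January 1 – January 31, 2019: 1 month at 0.85% → £6,302,000 × 0.85% × 1/12 = £4,463.9167
February 1 – June 30, 2019: 5 months at 0.4% → £6,302,000 × 0.4% × 5/12 = £10,503.3333
July 1 – July 31, 2019: 1 month at 0.8% → £6,302,000 × 0.8% × 1/12 = £4,201.3333
August 1 – December 31, 2019: 5 months at 0.45% → £6,302,000 × 0.45% × 5/12 = £11,816.2500
Total = £30,984.8333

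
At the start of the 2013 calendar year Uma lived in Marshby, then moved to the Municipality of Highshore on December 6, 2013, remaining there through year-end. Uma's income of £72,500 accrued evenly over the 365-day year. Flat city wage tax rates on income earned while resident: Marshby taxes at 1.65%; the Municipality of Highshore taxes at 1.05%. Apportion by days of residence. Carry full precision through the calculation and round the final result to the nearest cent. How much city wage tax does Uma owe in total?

£1,165.26

Marshby, January 1 – December 5, 2013: 339 days → £72,500 × 1.65% × 339/365 = £1,111.0377
The Municipality of Highshore, December 6 – December 31, 2013: 26 days → £72,500 × 1.05% × 26/365 = £54.2260
Total = £1,165.2637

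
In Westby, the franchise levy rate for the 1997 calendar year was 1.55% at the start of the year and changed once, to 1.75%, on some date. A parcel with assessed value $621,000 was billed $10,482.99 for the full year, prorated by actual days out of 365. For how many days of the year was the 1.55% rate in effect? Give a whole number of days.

Let d = days at the first rate; then 365 − d days at the second rate.
$621,000 × [1.55%·d + 1.75%·(365−d)] / 365 = $10,482.99
Solving gives d = 113, so the new rate took effect on 24 Apr 1997.

113 days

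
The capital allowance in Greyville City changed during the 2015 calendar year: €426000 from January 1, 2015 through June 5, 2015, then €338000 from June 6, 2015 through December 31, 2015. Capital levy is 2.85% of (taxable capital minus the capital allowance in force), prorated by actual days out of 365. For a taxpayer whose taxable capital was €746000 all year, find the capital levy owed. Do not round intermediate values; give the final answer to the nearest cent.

€10556.09

January 1 – June 5, 2015: 156 days, exemption €426000 → (€746000 − €426000) × 2.85% × 156/365 = €3897.8630
June 6 – December 31, 2015: 209 days, exemption €338000 → (€746000 − €338000) × 2.85% × 209/365 = €6658.2247
Total = €10556.0877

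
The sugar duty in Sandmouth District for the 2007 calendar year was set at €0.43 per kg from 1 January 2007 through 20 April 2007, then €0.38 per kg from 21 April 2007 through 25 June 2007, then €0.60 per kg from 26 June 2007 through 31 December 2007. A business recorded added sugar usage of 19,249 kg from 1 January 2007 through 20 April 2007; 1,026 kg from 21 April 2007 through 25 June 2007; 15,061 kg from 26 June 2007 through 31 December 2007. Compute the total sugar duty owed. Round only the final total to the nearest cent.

1 January – 20 April 2007: 19,249 kg at €0.43/kg → €8,277.07
21 April – 25 June 2007: 1,026 kg at €0.38/kg → €389.88
26 June – 31 December 2007: 15,061 kg at €0.60/kg → €9,036.60

€17,703.55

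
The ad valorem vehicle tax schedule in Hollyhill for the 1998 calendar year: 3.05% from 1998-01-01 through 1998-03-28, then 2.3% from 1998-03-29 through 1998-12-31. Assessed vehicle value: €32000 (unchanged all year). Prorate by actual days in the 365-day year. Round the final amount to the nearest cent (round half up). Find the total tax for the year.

€793.21

1998-01-01 to 1998-03-28: 87 days at 3.05% → €32000 × 3.05% × 87/365 = €232.6356
1998-03-29 to 1998-12-31: 278 days at 2.3% → €32000 × 2.3% × 278/365 = €560.5699
Total = €793.2055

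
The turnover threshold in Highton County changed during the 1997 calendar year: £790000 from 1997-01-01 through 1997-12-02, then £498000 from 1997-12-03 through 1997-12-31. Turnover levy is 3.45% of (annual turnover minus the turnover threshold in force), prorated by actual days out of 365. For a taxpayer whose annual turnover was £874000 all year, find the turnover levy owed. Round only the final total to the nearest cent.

£3698.40

1997-01-01 to 1997-12-02: 336 days, exemption £790000 → (£874000 − £790000) × 3.45% × 336/365 = £2667.7479
1997-12-03 to 1997-12-31: 29 days, exemption £498000 → (£874000 − £498000) × 3.45% × 29/365 = £1030.6521
Total = £3698.4000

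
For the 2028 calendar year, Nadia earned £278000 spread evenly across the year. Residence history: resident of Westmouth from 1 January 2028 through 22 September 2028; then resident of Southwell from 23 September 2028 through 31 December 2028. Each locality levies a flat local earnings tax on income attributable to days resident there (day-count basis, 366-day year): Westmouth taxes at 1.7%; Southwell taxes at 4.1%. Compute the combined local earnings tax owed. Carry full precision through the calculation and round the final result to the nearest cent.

Westmouth, 1 January – 22 September 2028: 266 days → £278000 × 1.7% × 266/366 = £3434.7432
Southwell, 23 September – 31 December 2028: 100 days → £278000 × 4.1% × 100/366 = £3114.2077
Total = £6548.9508

£6548.95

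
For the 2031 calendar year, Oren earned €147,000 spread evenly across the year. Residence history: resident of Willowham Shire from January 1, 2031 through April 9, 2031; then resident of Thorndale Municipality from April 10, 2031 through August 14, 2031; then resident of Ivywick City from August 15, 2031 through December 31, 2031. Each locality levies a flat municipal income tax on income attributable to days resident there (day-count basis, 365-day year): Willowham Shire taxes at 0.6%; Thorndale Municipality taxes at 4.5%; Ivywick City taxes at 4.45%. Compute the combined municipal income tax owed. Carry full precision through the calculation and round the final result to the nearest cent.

Willowham Shire, January 1 – April 9, 2031: 99 days → €147,000 × 0.6% × 99/365 = €239.2274
Thorndale Municipality, April 10 – August 14, 2031: 127 days → €147,000 × 4.5% × 127/365 = €2,301.6575
Ivywick City, August 15 – December 31, 2031: 139 days → €147,000 × 4.45% × 139/365 = €2,491.1466
Total = €5,032.0315

€5,032.03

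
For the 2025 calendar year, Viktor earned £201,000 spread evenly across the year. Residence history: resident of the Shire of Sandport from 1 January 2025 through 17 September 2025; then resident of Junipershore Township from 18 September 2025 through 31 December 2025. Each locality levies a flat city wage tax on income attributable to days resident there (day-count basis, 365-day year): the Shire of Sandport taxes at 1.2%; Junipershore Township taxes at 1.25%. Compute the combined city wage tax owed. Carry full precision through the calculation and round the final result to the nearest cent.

£2,440.91

The Shire of Sandport, 1 January – 17 September 2025: 260 days → £201,000 × 1.2% × 260/365 = £1,718.1370
Junipershore Township, 18 September – 31 December 2025: 105 days → £201,000 × 1.25% × 105/365 = £722.7740
Total = £2,440.9110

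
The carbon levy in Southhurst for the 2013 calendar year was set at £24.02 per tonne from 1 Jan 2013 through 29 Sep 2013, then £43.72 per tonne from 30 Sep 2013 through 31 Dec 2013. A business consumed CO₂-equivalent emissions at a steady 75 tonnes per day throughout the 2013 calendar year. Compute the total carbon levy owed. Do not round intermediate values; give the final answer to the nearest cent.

£794,955.00

1 Jan – 29 Sep 2013: 272 days × 75 tonnes/day = 20,400 tonnes at £24.02/tonne → £490,008.00
30 Sep – 31 Dec 2013: 93 days × 75 tonnes/day = 6,975 tonnes at £43.72/tonne → £304,947.00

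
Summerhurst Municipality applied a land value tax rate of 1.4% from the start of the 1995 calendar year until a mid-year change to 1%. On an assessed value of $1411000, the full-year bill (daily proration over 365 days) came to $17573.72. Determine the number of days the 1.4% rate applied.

224 days

Let d = days at the first rate; then 365 − d days at the second rate.
$1411000 × [1.4%·d + 1%·(365−d)] / 365 = $17573.72
Solving gives d = 224, so the new rate took effect on 13 August 1995.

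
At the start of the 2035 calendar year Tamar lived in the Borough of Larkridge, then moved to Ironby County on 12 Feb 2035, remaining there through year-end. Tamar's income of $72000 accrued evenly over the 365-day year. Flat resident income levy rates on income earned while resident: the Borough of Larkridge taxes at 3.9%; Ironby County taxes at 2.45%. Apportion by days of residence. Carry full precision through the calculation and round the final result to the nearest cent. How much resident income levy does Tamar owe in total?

The Borough of Larkridge, 1 Jan – 11 Feb 2035: 42 days → $72000 × 3.9% × 42/365 = $323.1123
Ironby County, 12 Feb – 31 Dec 2035: 323 days → $72000 × 2.45% × 323/365 = $1561.0192
Total = $1884.1315

$1884.13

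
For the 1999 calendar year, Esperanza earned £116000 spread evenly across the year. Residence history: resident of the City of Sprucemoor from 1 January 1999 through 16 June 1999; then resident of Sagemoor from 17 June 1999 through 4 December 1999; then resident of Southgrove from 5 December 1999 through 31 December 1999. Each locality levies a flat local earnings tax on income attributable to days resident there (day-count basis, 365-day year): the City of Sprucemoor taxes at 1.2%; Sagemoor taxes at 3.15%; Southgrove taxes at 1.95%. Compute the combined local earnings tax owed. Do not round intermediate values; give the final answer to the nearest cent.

£2516.09

The City of Sprucemoor, 1 January – 16 June 1999: 167 days → £116000 × 1.2% × 167/365 = £636.8877
Sagemoor, 17 June – 4 December 1999: 171 days → £116000 × 3.15% × 171/365 = £1711.8740
Southgrove, 5 December – 31 December 1999: 27 days → £116000 × 1.95% × 27/365 = £167.3260
Total = £2516.0877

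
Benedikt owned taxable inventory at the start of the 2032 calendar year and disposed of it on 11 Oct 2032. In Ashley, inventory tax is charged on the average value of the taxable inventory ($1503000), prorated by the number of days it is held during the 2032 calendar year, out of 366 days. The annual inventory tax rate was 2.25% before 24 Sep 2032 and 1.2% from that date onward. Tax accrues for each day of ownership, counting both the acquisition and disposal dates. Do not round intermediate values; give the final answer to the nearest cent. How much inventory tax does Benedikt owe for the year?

1 Jan – 23 Sep 2032: 267 days at 2.25% → $1503000 × 2.25% × 267/366 = $24670.1434
24 Sep – 11 Oct 2032: 18 days at 1.2% → $1503000 × 1.2% × 18/366 = $887.0164
Total = $25557.1598

$25557.16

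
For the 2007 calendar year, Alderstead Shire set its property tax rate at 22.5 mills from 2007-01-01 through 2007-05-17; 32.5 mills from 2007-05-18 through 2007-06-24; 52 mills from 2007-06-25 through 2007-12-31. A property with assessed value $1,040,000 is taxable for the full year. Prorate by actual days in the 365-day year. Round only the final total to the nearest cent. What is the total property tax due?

$40,453.15

2007-01-01 to 2007-05-17: 137 days at 22.5 mills → $1,040,000 × 2.25% × 137/365 = $8,783.0137
2007-05-18 to 2007-06-24: 38 days at 32.5 mills → $1,040,000 × 3.25% × 38/365 = $3,518.9041
2007-06-25 to 2007-12-31: 190 days at 52 mills → $1,040,000 × 5.2% × 190/365 = $28,151.2329
Total = $40,453.1507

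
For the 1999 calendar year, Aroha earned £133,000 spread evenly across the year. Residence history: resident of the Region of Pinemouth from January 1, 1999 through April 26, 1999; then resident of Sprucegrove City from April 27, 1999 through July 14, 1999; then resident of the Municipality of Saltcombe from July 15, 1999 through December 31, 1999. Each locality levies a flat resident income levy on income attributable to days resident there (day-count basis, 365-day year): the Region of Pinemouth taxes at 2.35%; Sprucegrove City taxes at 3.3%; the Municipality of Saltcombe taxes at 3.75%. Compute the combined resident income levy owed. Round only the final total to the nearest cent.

The Region of Pinemouth, January 1 – April 26, 1999: 116 days → £133,000 × 2.35% × 116/365 = £993.3096
Sprucegrove City, April 27 – July 14, 1999: 79 days → £133,000 × 3.3% × 79/365 = £949.9479
The Municipality of Saltcombe, July 15 – December 31, 1999: 170 days → £133,000 × 3.75% × 170/365 = £2,322.9452
Total = £4,266.2027

£4,266.20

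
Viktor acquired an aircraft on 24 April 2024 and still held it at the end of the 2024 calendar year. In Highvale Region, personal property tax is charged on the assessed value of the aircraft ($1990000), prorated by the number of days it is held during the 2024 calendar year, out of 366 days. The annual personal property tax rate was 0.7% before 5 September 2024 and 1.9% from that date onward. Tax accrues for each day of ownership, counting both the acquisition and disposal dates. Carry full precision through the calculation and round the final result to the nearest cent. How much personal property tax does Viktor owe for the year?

$17290.16

24 April – 4 September 2024: 134 days at 0.7% → $1990000 × 0.7% × 134/366 = $5100.0546
5 September – 31 December 2024: 118 days at 1.9% → $1990000 × 1.9% × 118/366 = $12190.1093
Total = $17290.1639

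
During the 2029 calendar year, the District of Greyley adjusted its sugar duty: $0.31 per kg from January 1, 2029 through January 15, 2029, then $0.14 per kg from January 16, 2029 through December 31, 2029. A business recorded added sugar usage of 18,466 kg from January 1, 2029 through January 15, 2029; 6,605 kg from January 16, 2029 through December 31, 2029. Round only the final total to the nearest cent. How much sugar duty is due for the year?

January 1 – January 15, 2029: 18,466 kg at $0.31/kg → $5724.46
January 16 – December 31, 2029: 6,605 kg at $0.14/kg → $924.70

$6649.16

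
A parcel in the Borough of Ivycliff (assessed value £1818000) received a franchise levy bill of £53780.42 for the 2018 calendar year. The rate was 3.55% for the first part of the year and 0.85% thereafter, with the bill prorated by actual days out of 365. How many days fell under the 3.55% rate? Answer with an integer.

Let d = days at the first rate; then 365 − d days at the second rate.
£1818000 × [3.55%·d + 0.85%·(365−d)] / 365 = £53780.42
Solving gives d = 285, so the new rate took effect on 13 Oct 2018.

285 days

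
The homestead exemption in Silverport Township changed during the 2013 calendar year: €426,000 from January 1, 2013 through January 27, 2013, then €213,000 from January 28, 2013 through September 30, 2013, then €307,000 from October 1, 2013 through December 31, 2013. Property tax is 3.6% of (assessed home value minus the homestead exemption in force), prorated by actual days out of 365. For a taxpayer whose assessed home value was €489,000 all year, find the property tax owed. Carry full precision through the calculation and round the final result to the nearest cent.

January 1 – January 27, 2013: 27 days, exemption €426,000 → (€489,000 − €426,000) × 3.6% × 27/365 = €167.7699
January 28 – September 30, 2013: 246 days, exemption €213,000 → (€489,000 − €213,000) × 3.6% × 246/365 = €6,696.5918
October 1 – December 31, 2013: 92 days, exemption €307,000 → (€489,000 − €307,000) × 3.6% × 92/365 = €1,651.4630
Total = €8,515.8247

€8,515.82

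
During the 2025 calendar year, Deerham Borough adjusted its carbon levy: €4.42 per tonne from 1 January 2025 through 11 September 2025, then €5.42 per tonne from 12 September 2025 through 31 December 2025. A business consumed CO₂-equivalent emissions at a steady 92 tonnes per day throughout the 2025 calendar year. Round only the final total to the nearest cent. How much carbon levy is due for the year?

€158,635.60

1 January – 11 September 2025: 254 days × 92 tonnes/day = 23,368 tonnes at €4.42/tonne → €103,286.56
12 September – 31 December 2025: 111 days × 92 tonnes/day = 10,212 tonnes at €5.42/tonne → €55,349.04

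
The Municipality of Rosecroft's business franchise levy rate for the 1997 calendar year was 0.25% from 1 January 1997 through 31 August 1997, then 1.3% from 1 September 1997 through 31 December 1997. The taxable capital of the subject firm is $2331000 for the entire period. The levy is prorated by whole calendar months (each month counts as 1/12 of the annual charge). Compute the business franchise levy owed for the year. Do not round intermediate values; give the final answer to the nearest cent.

$13986.00

1 January – 31 August 1997: 8 months at 0.25% → $2331000 × 0.25% × 8/12 = $3885.0000
1 September – 31 December 1997: 4 months at 1.3% → $2331000 × 1.3% × 4/12 = $10101.0000
Total = $13986.0000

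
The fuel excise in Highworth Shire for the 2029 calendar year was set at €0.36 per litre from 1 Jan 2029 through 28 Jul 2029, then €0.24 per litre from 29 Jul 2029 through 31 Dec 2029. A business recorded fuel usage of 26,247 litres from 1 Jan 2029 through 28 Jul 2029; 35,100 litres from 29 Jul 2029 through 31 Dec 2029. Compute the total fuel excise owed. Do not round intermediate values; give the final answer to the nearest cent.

€17872.92

1 Jan – 28 Jul 2029: 26,247 litres at €0.36/litre → €9448.92
29 Jul – 31 Dec 2029: 35,100 litres at €0.24/litre → €8424.00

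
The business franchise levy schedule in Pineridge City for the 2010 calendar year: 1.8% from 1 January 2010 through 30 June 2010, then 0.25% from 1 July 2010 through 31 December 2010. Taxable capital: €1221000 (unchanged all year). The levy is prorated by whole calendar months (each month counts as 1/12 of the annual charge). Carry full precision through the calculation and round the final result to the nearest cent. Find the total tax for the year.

€12515.25

1 January – 30 June 2010: 6 months at 1.8% → €1221000 × 1.8% × 6/12 = €10989.0000
1 July – 31 December 2010: 6 months at 0.25% → €1221000 × 0.25% × 6/12 = €1526.2500
Total = €12515.2500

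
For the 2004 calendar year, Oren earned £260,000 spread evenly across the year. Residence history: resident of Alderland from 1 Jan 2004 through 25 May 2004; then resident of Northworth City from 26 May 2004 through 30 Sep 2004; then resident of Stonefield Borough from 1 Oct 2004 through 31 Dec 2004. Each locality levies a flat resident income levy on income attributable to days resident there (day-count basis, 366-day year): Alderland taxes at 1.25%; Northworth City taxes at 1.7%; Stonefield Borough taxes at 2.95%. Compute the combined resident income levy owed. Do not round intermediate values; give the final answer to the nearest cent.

Alderland, 1 Jan – 25 May 2004: 146 days → £260,000 × 1.25% × 146/366 = £1,296.4481
Northworth City, 26 May – 30 Sep 2004: 128 days → £260,000 × 1.7% × 128/366 = £1,545.7923
Stonefield Borough, 1 Oct – 31 Dec 2004: 92 days → £260,000 × 2.95% × 92/366 = £1,927.9781
Total = £4,770.2186

£4,770.22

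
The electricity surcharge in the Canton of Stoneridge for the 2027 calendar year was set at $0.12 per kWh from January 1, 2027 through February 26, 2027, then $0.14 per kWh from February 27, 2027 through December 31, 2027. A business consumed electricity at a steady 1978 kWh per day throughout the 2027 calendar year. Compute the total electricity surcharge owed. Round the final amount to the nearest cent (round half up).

January 1 – February 26, 2027: 57 days × 1978 kWh/day = 112,746 kWh at $0.12/kWh → $13,529.52
February 27 – December 31, 2027: 308 days × 1978 kWh/day = 609,224 kWh at $0.14/kWh → $85,291.36

$98,820.88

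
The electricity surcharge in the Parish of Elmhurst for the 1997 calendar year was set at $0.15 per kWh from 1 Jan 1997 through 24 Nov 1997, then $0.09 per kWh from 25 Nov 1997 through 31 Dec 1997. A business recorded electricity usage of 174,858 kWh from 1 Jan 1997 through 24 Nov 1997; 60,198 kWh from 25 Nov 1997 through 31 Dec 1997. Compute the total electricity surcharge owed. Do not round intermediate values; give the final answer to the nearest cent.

1 Jan – 24 Nov 1997: 174,858 kWh at $0.15/kWh → $26228.70
25 Nov – 31 Dec 1997: 60,198 kWh at $0.09/kWh → $5417.82

$31646.52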